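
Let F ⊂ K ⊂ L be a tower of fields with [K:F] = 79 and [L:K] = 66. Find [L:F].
[L:F] = 5214

The tower law says that for any tower of field extensions F ⊂ K ⊂ L with finite degrees, [L:F] = [L:K] · [K:F]. Here this gives [L:F] = 66 · 79 = 5214.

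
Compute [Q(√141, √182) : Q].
[Q(√141, √182) : Q] = 4

[Q(√141):Q] = 2 (min poly x^2 - 141, irreducible since 141 is squarefree > 1). For the top step, suppose √182 ∈ Q(√141), say √182 = c + d√141 with c, d ∈ Q. Squaring: 182 = c^2 + 141d^2 + 2cd√141. Since √141 ∉ Q this forces 2cd = 0. If d = 0 then √182 = c ∈ Q, contradicting 182 squarefree > 1. If c = 0 then 182 = 141d^2, so 141·182 = (141d)^2 is a perfect square in Q — but 141·182 = 25662 is not a perfect square (since 141 and 182 are distinct squarefree integers). Contradiction. Hence √182 ∉ Q(√141), so x^2 - 182 stays irreducible over Q(√141) and [Q(√141, √182) : Q(√141)] = 2. By the tower law, [Q(√141, √182) : Q] = 2 · 2 = 4.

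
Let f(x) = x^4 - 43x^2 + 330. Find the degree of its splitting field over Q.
[K : Q] = 4

Solving the quadratic in x^2: x^2 = (43 ± √(43^2 - 4·330))/2 = (43 ± √529)/2 = (43 ± 23)/2, giving x^2 = 10 or x^2 = 33. So f(x) = (x^2 - 10)(x^2 - 33) and the roots of f are ±√10, ±√33. Hence the splitting field is K = Q(√10, √33). Since 10 and 33 are distinct squarefree integers > 1, their product 330 is not a perfect square, so √33 ∉ Q(√10). By the tower law [K:Q] = [Q(√10,√33):Q(√10)] · [Q(√10):Q] = 2 · 2 = 4.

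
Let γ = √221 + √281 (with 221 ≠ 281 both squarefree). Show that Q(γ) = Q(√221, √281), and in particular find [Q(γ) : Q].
[Q(γ) : Q] = 4 (equivalently, Q(γ) = Q(√221, √281))

Obviously Q(γ) ⊆ Q(√221, √281), and [Q(√221, √281):Q] = 4 (since 221, 281 are distinct squarefree integers > 1 with 62101 not a perfect square). To show equality we compute the minimal polynomial of γ. From γ = √221 + √281: γ^2 = 221 + 2√(62101) + 281 = 502 + 2√(62101), so γ^2 - 502 = 2√(62101); squaring, (γ^2 - 502)^2 = 4·62101, i.e. γ^4 - 1004γ^2 + 252004 - 248404 = 0, i.e. γ^4 - 1004γ^2 + 3600 = 0. So γ is a root of x^4 - 1004x^2 + 3600. This polynomial is irreducible over Q: it has no rational root (each ±√221 ± √281 is irrational), and any factorization into two quadratics over Q would force √(62101) ∈ Q (pairing opposite roots) or √221, √281 ∈ Q (other pairings), all impossible. Hence [Q(γ):Q] = 4 = [Q(√221, √281):Q], so Q(γ) = Q(√221, √281).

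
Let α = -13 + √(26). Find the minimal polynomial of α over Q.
m_α(x) = x^2 + 26x + 143

From α + 13 = √(26), squaring gives (α + 13)^2 = 26, i.e. α^2 + 26α + 169 = 26, so α^2 + 26α + 143 = 0. The discriminant of x^2 + 26x + 143 is (26)^2 - 4·(143) = 676 - 572 = 104, and 4·(26) is not a perfect square in Q since 26 is squarefree and ≠ 1. Hence x^2 + 26x + 143 is irreducible over Q and is the minimal polynomial of α.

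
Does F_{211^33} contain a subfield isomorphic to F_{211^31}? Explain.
No: F_{211^31} is not a subfield of F_{211^33}

F_{p^m} embeds in F_{p^n} iff m | n. Here 31 ∤ 33 (since 33 = 1·31 + 2 with remainder 2 ≠ 0), so F_{211^31} is not a subfield of F_{211^33}. Equivalently: if it were, the tower law would give 31 = [F_{211^31}:F_211] dividing [F_{211^33}:F_211] = 33, contradiction.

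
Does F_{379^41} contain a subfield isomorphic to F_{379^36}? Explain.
No: F_{379^36} is not a subfield of F_{379^41}

F_{p^m} embeds in F_{p^n} iff m | n. Here 36 ∤ 41 (since 41 = 1·36 + 5 with remainder 5 ≠ 0), so F_{379^36} is not a subfield of F_{379^41}. Equivalently: if it were, the tower law would give 36 = [F_{379^36}:F_379] dividing [F_{379^41}:F_379] = 41, contradiction.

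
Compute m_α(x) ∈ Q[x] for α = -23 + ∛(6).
m_α(x) = x^3 + 69x^2 + 1587x + 12161

Set β = α + 23 = ∛(6), so β^3 = 6. Then (α + 23)^3 - 6 = 0, i.e. α is a root of g(x) = (x + 23)^3 - 6 = x^3 + 69x^2 + 1587x + 12161. Since g(x) = h(x + 23) where h(x) = x^3 - 6, and h is irreducible over Q (because 6 is not a perfect cube, so h has no rational root, and a monic cubic with no rational root is irreducible), g is also irreducible (irreducibility is preserved under the substitution x → x + 23). Hence m_α(x) = x^3 + 69x^2 + 1587x + 12161.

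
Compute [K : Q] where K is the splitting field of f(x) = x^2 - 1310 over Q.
[K : Q] = 2

f(x) = x^2 - 1310 factors as (x - √1310)(x + √1310). The splitting field is K = Q(√1310). Since 1310 is squarefree and > 1, it is not a perfect square, so x^2 - 1310 is irreducible over Q and [Q(√1310) : Q] = 2. Hence [K : Q] = 2.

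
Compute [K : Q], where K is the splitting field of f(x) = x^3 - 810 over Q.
[K : Q] = 6

The roots of x^3 - 810 are ∛810, ω∛810, ω^2∛810 where ω = e^(2πi/3) is a primitive cube root of unity, so K = Q(∛810, ω). Now [Q(∛810):Q] = 3 (since 810 is not a perfect cube, x^3 - 810 is irreducible) and [Q(ω):Q] = 2. Both 2 and 3 divide [K:Q], and [K:Q] ≤ 3·2 = 6, so [K:Q] = 6. (Equivalently: Q(∛810) ⊂ R but ω ∉ R, so [K : Q(∛810)] = 2.)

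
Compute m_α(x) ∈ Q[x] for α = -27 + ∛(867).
m_α(x) = x^3 + 81x^2 + 2187x + 18816

Set β = α + 27 = ∛(867), so β^3 = 867. Then (α + 27)^3 - 867 = 0, i.e. α is a root of g(x) = (x + 27)^3 - 867 = x^3 + 81x^2 + 2187x + 18816. Since g(x) = h(x + 27) where h(x) = x^3 - 867, and h is irreducible over Q (because 867 is not a perfect cube, so h has no rational root, and a monic cubic with no rational root is irreducible), g is also irreducible (irreducibility is preserved under the substitution x → x + 27). Hence m_α(x) = x^3 + 81x^2 + 2187x + 18816.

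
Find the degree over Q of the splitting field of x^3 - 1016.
[K : Q] = 6

The roots of x^3 - 1016 are ∛1016, ω∛1016, ω^2∛1016 where ω = e^(2πi/3) is a primitive cube root of unity, so K = Q(∛1016, ω). Now [Q(∛1016):Q] = 3 (since 1016 is not a perfect cube, x^3 - 1016 is irreducible) and [Q(ω):Q] = 2. Both 2 and 3 divide [K:Q], and [K:Q] ≤ 3·2 = 6, so [K:Q] = 6. (Equivalently: Q(∛1016) ⊂ R but ω ∉ R, so [K : Q(∛1016)] = 2.)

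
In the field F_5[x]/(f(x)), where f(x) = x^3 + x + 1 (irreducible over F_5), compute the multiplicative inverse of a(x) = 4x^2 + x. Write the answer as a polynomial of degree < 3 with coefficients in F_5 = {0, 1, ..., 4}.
a(x)^(-1) ≡ x^2 + 2x + 3 (mod f(x))

Since f is irreducible over F_5, F_5[x]/(f) is a field and a(x) ≠ 0 has an inverse. Apply the extended Euclidean algorithm to f(x) and a(x) in F_5[x]: f(x) = (4x + 4)·a(x) + (2x + 1);  a(x) = (2x + 2)·(2x + 1) + (3). The last nonzero remainder is the constant 3 = gcd(f, a) in F_5. Back-substituting through the division chain expresses 3 = s(x)·a(x) + t(x)·f(x) with s(x) ≡ 3x^2 + x + 4 (mod f), so (3x^2 + x + 4)·a(x) ≡ 3 (mod f). Multiplying by 3^(-1) ≡ 2 in F_5 gives a(x)^(-1) ≡ 2·(3x^2 + x + 4) ≡ x^2 + 2x + 3 (mod f). Check: (4x^2 + x)·(x^2 + 2x + 3) = 4x^4 + 4x^3 + 4x^2 + 3x ≡ 1 (mod x^3 + x + 1).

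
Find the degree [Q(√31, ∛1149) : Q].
[Q(√31, ∛1149) : Q] = 6

Let L = Q(√31, ∛1149). Since Q(√31) ⊂ L and [Q(√31):Q] = 2, the tower law gives 2 | [L:Q]. Likewise Q(∛1149) ⊂ L with [Q(∛1149):Q] = 3 (because 1149 is not a perfect cube), so 3 | [L:Q]. As gcd(2,3) = 1, [L:Q] is divisible by 6. Conversely L is generated over Q by √31 and ∛1149, so [L:Q] ≤ 2·3 = 6. Therefore [Q(√31, ∛1149) : Q] = 6.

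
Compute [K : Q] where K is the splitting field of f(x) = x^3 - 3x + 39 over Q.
[K : Q] = 6

By the rational root test, any rational root of the monic integer polynomial f(x) = x^3 - 3x + 39 must be an integer dividing the constant term 39, i.e. one of ±{1, 3, 13, 39}. Evaluating: f(1) = 37, f(-1) = 41, f(3) = 57, f(-3) = 21, f(13) = 2197, f(-13) = -2119, f(39) = 59241, f(-39) = -59163; none is 0, so f has no rational root and is therefore irreducible over Q (a cubic with no linear factor over a field is irreducible). For an irreducible cubic, the Galois group is A_3 or S_3 according as the discriminant disc(f) = -4a^3 - 27b^2 = -4·(-3)^3 - 27·(39)^2 = -40959 is or is not a square in Q. Here disc(f) = -40959 is not a perfect square in Q, so the Galois group of f over Q is not contained in A_3 and must be all of S_3. The splitting field has degree |S_3| = 6 over Q, so [K : Q] = 6.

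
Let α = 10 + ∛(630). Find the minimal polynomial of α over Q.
m_α(x) = x^3 - 30x^2 + 300x - 1630

Set β = α - 10 = ∛(630), so β^3 = 630. Then (α - 10)^3 - 630 = 0, i.e. α is a root of g(x) = (x - 10)^3 - 630 = x^3 - 30x^2 + 300x - 1630. Since g(x) = h(x - 10) where h(x) = x^3 - 630, and h is irreducible over Q (because 630 is not a perfect cube, so h has no rational root, and a monic cubic with no rational root is irreducible), g is also irreducible (irreducibility is preserved under the substitution x → x - 10). Hence m_α(x) = x^3 - 30x^2 + 300x - 1630.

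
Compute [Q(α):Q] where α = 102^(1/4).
[Q(α):Q] = 4

α is a root of x^4 - 102. By Eisenstein's criterion at the prime p = 2 (which divides the constant term 102 but p^2 = 4 does not, since 102 is squarefree), x^4 - 102 is irreducible over Q. Hence [Q(α):Q] = 4.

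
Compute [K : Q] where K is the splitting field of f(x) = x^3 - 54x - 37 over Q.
[K : Q] = 6

By the rational root test, any rational root of the monic integer polynomial f(x) = x^3 - 54x - 37 must be an integer dividing the constant term -37, i.e. one of ±{1, 37}. Evaluating: f(1) = -90, f(-1) = 16, f(37) = 48618, f(-37) = -48692; none is 0, so f has no rational root and is therefore irreducible over Q (a cubic with no linear factor over a field is irreducible). For an irreducible cubic, the Galois group is A_3 or S_3 according as the discriminant disc(f) = -4a^3 - 27b^2 = -4·(-54)^3 - 27·(-37)^2 = 592893 is or is not a square in Q. Here disc(f) = 592893 is not a perfect square in Q, so the Galois group of f over Q is not contained in A_3 and must be all of S_3. The splitting field has degree |S_3| = 6 over Q, so [K : Q] = 6.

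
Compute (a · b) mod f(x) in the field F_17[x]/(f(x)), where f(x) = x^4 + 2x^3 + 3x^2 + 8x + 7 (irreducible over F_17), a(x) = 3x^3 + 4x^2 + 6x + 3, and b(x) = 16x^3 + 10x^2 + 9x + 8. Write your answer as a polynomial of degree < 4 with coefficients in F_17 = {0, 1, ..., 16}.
a · b ≡ 16x^3 + 16x^2 + 7x + 16 (mod f(x))

Multiply in F_17[x]: a(x)·b(x) = (3x^3 + 4x^2 + 6x + 3)·(16x^3 + 10x^2 + 9x + 8) = 14x^6 + 9x^5 + 10x^4 + 15x^3 + 14x^2 + 7x + 7. This has degree ≥ 4, so divide by f(x) over F_17: 14x^6 + 9x^5 + 10x^4 + 15x^3 + 14x^2 + 7x + 7 = (14x^2 + 15x + 6)·(x^4 + 2x^3 + 3x^2 + 8x + 7) + (16x^3 + 16x^2 + 7x + 16). Hence a·b ≡ 16x^3 + 16x^2 + 7x + 16 (mod f). (F_17[x]/(f) is a field with 17^4 = 83521 elements since f is irreducible of degree 4.)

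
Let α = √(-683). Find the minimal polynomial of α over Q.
m_α(x) = x^2 + 683

α satisfies α^2 + 683 = 0, so x^2 + 683 annihilates α. Since d = -683 is squarefree and ≠ 1, it is not a perfect square in Q, so x^2 + 683 has no rational root and is therefore irreducible over Q (a degree-2 polynomial over a field is irreducible iff it has no root). Hence m_α(x) = x^2 + 683.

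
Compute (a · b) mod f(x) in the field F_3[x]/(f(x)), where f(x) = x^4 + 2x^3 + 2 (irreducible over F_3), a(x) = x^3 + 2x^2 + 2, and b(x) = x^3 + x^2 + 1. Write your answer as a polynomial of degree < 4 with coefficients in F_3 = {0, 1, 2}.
a · b ≡ 2x^2 + x + 2 (mod f(x))

Multiply in F_3[x]: a(x)·b(x) = (x^3 + 2x^2 + 2)·(x^3 + x^2 + 1) = x^6 + 2x^4 + x^2 + 2. This has degree ≥ 4, so divide by f(x) over F_3: x^6 + 2x^4 + x^2 + 2 = (x^2 + x)·(x^4 + 2x^3 + 2) + (2x^2 + x + 2). Hence a·b ≡ 2x^2 + x + 2 (mod f). (F_3[x]/(f) is a field with 3^4 = 81 elements since f is irreducible of degree 4.)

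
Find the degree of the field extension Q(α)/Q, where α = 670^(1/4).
[Q(α):Q] = 4

α is a root of x^4 - 670. By Eisenstein's criterion at the prime p = 2 (which divides the constant term 670 but p^2 = 4 does not, since 670 is squarefree), x^4 - 670 is irreducible over Q. Hence [Q(α):Q] = 4.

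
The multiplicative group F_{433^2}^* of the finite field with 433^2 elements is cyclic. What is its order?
|F_{433^2}^*| = 187488

F_{433^2} has 433^2 = 187489 elements; its multiplicative group consists of all nonzero elements, so |F_{433^2}^*| = 187489 - 1 = 187488. (It is cyclic since any finite subgroup of the multiplicative group of a field is cyclic.)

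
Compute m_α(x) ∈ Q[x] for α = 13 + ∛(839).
m_α(x) = x^3 - 39x^2 + 507x - 3036

Set β = α - 13 = ∛(839), so β^3 = 839. Then (α - 13)^3 - 839 = 0, i.e. α is a root of g(x) = (x - 13)^3 - 839 = x^3 - 39x^2 + 507x - 3036. Since g(x) = h(x - 13) where h(x) = x^3 - 839, and h is irreducible over Q (because 839 is not a perfect cube, so h has no rational root, and a monic cubic with no rational root is irreducible), g is also irreducible (irreducibility is preserved under the substitution x → x - 13). Hence m_α(x) = x^3 - 39x^2 + 507x - 3036.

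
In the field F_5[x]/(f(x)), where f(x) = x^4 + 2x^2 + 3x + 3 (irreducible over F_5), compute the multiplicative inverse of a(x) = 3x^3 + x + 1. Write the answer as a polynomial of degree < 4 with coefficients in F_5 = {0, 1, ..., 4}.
a(x)^(-1) ≡ 3x^3 + x^2 + 3x + 3 (mod f(x))

Since f is irreducible over F_5, F_5[x]/(f) is a field and a(x) ≠ 0 has an inverse. Apply the extended Euclidean algorithm to f(x) and a(x) in F_5[x]: f(x) = (2x)·a(x) + (x + 3);  a(x) = (3x^2 + x + 3)·(x + 3) + (2). The last nonzero remainder is the constant 2 = gcd(f, a) in F_5. Back-substituting through the division chain expresses 2 = s(x)·a(x) + t(x)·f(x) with s(x) ≡ x^3 + 2x^2 + x + 1 (mod f), so (x^3 + 2x^2 + x + 1)·a(x) ≡ 2 (mod f). Multiplying by 2^(-1) ≡ 3 in F_5 gives a(x)^(-1) ≡ 3·(x^3 + 2x^2 + x + 1) ≡ 3x^3 + x^2 + 3x + 3 (mod f). Check: (3x^3 + x + 1)·(3x^3 + x^2 + 3x + 3) = 4x^6 + 3x^5 + 2x^4 + 3x^3 + 4x^2 + x + 3 ≡ 1 (mod x^4 + 2x^2 + 3x + 3).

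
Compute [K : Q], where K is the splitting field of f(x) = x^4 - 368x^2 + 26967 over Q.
[K : Q] = 4

Solving the quadratic in x^2: x^2 = (368 ± √(368^2 - 4·26967))/2 = (368 ± √27556)/2 = (368 ± 166)/2, giving x^2 = 267 or x^2 = 101. So f(x) = (x^2 - 267)(x^2 - 101) and the roots of f are ±√267, ±√101. Hence the splitting field is K = Q(√267, √101). Since 267 and 101 are distinct squarefree integers > 1, their product 26967 is not a perfect square, so √101 ∉ Q(√267). By the tower law [K:Q] = [Q(√267,√101):Q(√267)] · [Q(√267):Q] = 2 · 2 = 4.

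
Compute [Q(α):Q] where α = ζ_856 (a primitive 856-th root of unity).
[Q(α):Q] = 424

The minimal polynomial of ζ_856 over Q is the 856-th cyclotomic polynomial Φ_856(x), which is irreducible over Q and has degree φ(856) = 424. Hence [Q(α):Q] = φ(856) = 424.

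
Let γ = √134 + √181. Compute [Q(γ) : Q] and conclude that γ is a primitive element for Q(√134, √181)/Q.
[Q(γ) : Q] = 4 (equivalently, Q(γ) = Q(√134, √181))

Obviously Q(γ) ⊆ Q(√134, √181), and [Q(√134, √181):Q] = 4 (since 134, 181 are distinct squarefree integers > 1 with 24254 not a perfect square). To show equality we compute the minimal polynomial of γ. From γ = √134 + √181: γ^2 = 134 + 2√(24254) + 181 = 315 + 2√(24254), so γ^2 - 315 = 2√(24254); squaring, (γ^2 - 315)^2 = 4·24254, i.e. γ^4 - 630γ^2 + 99225 - 97016 = 0, i.e. γ^4 - 630γ^2 + 2209 = 0. So γ is a root of x^4 - 630x^2 + 2209. This polynomial is irreducible over Q: it has no rational root (each ±√134 ± √181 is irrational), and any factorization into two quadratics over Q would force √(24254) ∈ Q (pairing opposite roots) or √134, √181 ∈ Q (other pairings), all impossible. Hence [Q(γ):Q] = 4 = [Q(√134, √181):Q], so Q(γ) = Q(√134, √181).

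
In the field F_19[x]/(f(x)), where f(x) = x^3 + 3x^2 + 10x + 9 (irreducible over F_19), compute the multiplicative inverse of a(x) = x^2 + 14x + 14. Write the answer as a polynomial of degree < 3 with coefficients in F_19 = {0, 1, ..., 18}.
a(x)^(-1) ≡ 15x^2 + 4x + 11 (mod f(x))

Since f is irreducible over F_19, F_19[x]/(f) is a field and a(x) ≠ 0 has an inverse. Apply the extended Euclidean algorithm to f(x) and a(x) in F_19[x]: f(x) = (x + 8)·a(x) + (17x + 11);  a(x) = (9x + 14)·(17x + 11) + (12). The last nonzero remainder is the constant 12 = gcd(f, a) in F_19. Back-substituting through the division chain expresses 12 = s(x)·a(x) + t(x)·f(x) with s(x) ≡ 9x^2 + 10x + 18 (mod f), so (9x^2 + 10x + 18)·a(x) ≡ 12 (mod f). Multiplying by 12^(-1) ≡ 8 in F_19 gives a(x)^(-1) ≡ 8·(9x^2 + 10x + 18) ≡ 15x^2 + 4x + 11 (mod f). Check: (x^2 + 14x + 14)·(15x^2 + 4x + 11) = 15x^4 + 5x^3 + 11x^2 + x + 2 ≡ 1 (mod x^3 + 3x^2 + 10x + 9).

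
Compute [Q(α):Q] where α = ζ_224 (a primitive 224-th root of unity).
[Q(α):Q] = 96

The minimal polynomial of ζ_224 over Q is the 224-th cyclotomic polynomial Φ_224(x), which is irreducible over Q and has degree φ(224) = 96. Hence [Q(α):Q] = φ(224) = 96.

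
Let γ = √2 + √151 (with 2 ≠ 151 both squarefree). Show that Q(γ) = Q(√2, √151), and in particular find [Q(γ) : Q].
[Q(γ) : Q] = 4 (equivalently, Q(γ) = Q(√2, √151))

Obviously Q(γ) ⊆ Q(√2, √151), and [Q(√2, √151):Q] = 4 (since 2, 151 are distinct squarefree integers > 1 with 302 not a perfect square). To show equality we compute the minimal polynomial of γ. From γ = √2 + √151: γ^2 = 2 + 2√(302) + 151 = 153 + 2√(302), so γ^2 - 153 = 2√(302); squaring, (γ^2 - 153)^2 = 4·302, i.e. γ^4 - 306γ^2 + 23409 - 1208 = 0, i.e. γ^4 - 306γ^2 + 22201 = 0. So γ is a root of x^4 - 306x^2 + 22201. This polynomial is irreducible over Q: it has no rational root (each ±√2 ± √151 is irrational), and any factorization into two quadratics over Q would force √(302) ∈ Q (pairing opposite roots) or √2, √151 ∈ Q (other pairings), all impossible. Hence [Q(γ):Q] = 4 = [Q(√2, √151):Q], so Q(γ) = Q(√2, √151).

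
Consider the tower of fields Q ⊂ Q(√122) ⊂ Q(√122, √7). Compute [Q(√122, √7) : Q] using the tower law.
[Q(√122, √7) : Q] = 4

[Q(√122):Q] = 2 (min poly x^2 - 122, irreducible since 122 is squarefree > 1). For the top step, suppose √7 ∈ Q(√122), say √7 = c + d√122 with c, d ∈ Q. Squaring: 7 = c^2 + 122d^2 + 2cd√122. Since √122 ∉ Q this forces 2cd = 0. If d = 0 then √7 = c ∈ Q, contradicting 7 squarefree > 1. If c = 0 then 7 = 122d^2, so 122·7 = (122d)^2 is a perfect square in Q — but 122·7 = 854 is not a perfect square (since 122 and 7 are distinct squarefree integers). Contradiction. Hence √7 ∉ Q(√122), so x^2 - 7 stays irreducible over Q(√122) and [Q(√122, √7) : Q(√122)] = 2. By the tower law, [Q(√122, √7) : Q] = 2 · 2 = 4.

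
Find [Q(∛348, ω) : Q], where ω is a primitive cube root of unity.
[Q(∛348, ω) : Q] = 6

[Q(∛348):Q] = 3 (min poly x^3 - 348, irreducible since 348 is not a perfect cube). [Q(ω):Q] = 2 (min poly x^2 + x + 1). Since Q(∛348) ⊂ R and ω ∉ R, we have ω ∉ Q(∛348), so x^2 + x + 1 remains irreducible over Q(∛348) and [Q(∛348, ω) : Q(∛348)] = 2. By the tower law, [Q(∛348, ω) : Q] = 3 · 2 = 6. (In fact Q(∛348, ω) is the splitting field of x^3 - 348 over Q.)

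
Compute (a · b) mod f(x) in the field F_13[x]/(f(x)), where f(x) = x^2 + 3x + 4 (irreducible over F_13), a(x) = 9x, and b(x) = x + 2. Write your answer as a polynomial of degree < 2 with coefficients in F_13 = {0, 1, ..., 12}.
a · b ≡ 4x + 3 (mod f(x))

Multiply in F_13[x]: a(x)·b(x) = (9x)·(x + 2) = 9x^2 + 5x. This has degree ≥ 2, so divide by f(x) over F_13: 9x^2 + 5x = (9)·(x^2 + 3x + 4) + (4x + 3). Hence a·b ≡ 4x + 3 (mod f). (F_13[x]/(f) is a field with 13^2 = 169 elements since f is irreducible of degree 2.)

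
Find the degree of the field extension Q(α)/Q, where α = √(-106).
[Q(α):Q] = 2

[Q(α):Q] equals the degree of the minimal polynomial of α. Here α^2 = -106 and x^2 + 106 is irreducible (d = -106 is squarefree, ≠ 1, hence not a square), so deg(m_α) = 2. Thus [Q(α):Q] = 2.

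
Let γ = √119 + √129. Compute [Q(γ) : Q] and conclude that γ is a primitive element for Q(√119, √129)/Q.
[Q(γ) : Q] = 4 (equivalently, Q(γ) = Q(√119, √129))

Obviously Q(γ) ⊆ Q(√119, √129), and [Q(√119, √129):Q] = 4 (since 119, 129 are distinct squarefree integers > 1 with 15351 not a perfect square). To show equality we compute the minimal polynomial of γ. From γ = √119 + √129: γ^2 = 119 + 2√(15351) + 129 = 248 + 2√(15351), so γ^2 - 248 = 2√(15351); squaring, (γ^2 - 248)^2 = 4·15351, i.e. γ^4 - 496γ^2 + 61504 - 61404 = 0, i.e. γ^4 - 496γ^2 + 100 = 0. So γ is a root of x^4 - 496x^2 + 100. This polynomial is irreducible over Q: it has no rational root (each ±√119 ± √129 is irrational), and any factorization into two quadratics over Q would force √(15351) ∈ Q (pairing opposite roots) or √119, √129 ∈ Q (other pairings), all impossible. Hence [Q(γ):Q] = 4 = [Q(√119, √129):Q], so Q(γ) = Q(√119, √129).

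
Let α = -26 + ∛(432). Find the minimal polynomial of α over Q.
m_α(x) = x^3 + 78x^2 + 2028x + 17144

Set β = α + 26 = ∛(432), so β^3 = 432. Then (α + 26)^3 - 432 = 0, i.e. α is a root of g(x) = (x + 26)^3 - 432 = x^3 + 78x^2 + 2028x + 17144. Since g(x) = h(x + 26) where h(x) = x^3 - 432, and h is irreducible over Q (because 432 is not a perfect cube, so h has no rational root, and a monic cubic with no rational root is irreducible), g is also irreducible (irreducibility is preserved under the substitution x → x + 26). Hence m_α(x) = x^3 + 78x^2 + 2028x + 17144.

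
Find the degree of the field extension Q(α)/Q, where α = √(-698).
[Q(α):Q] = 2

[Q(α):Q] equals the degree of the minimal polynomial of α. Here α^2 = -698 and x^2 + 698 is irreducible (d = -698 is squarefree, ≠ 1, hence not a square), so deg(m_α) = 2. Thus [Q(α):Q] = 2.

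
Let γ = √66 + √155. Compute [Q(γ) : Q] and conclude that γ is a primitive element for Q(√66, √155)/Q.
[Q(γ) : Q] = 4 (equivalently, Q(γ) = Q(√66, √155))

Obviously Q(γ) ⊆ Q(√66, √155), and [Q(√66, √155):Q] = 4 (since 66, 155 are distinct squarefree integers > 1 with 10230 not a perfect square). To show equality we compute the minimal polynomial of γ. From γ = √66 + √155: γ^2 = 66 + 2√(10230) + 155 = 221 + 2√(10230), so γ^2 - 221 = 2√(10230); squaring, (γ^2 - 221)^2 = 4·10230, i.e. γ^4 - 442γ^2 + 48841 - 40920 = 0, i.e. γ^4 - 442γ^2 + 7921 = 0. So γ is a root of x^4 - 442x^2 + 7921. This polynomial is irreducible over Q: it has no rational root (each ±√66 ± √155 is irrational), and any factorization into two quadratics over Q would force √(10230) ∈ Q (pairing opposite roots) or √66, √155 ∈ Q (other pairings), all impossible. Hence [Q(γ):Q] = 4 = [Q(√66, √155):Q], so Q(γ) = Q(√66, √155).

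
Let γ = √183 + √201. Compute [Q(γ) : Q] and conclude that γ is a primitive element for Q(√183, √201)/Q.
[Q(γ) : Q] = 4 (equivalently, Q(γ) = Q(√183, √201))

Obviously Q(γ) ⊆ Q(√183, √201), and [Q(√183, √201):Q] = 4 (since 183, 201 are distinct squarefree integers > 1 with 36783 not a perfect square). To show equality we compute the minimal polynomial of γ. From γ = √183 + √201: γ^2 = 183 + 2√(36783) + 201 = 384 + 2√(36783), so γ^2 - 384 = 2√(36783); squaring, (γ^2 - 384)^2 = 4·36783, i.e. γ^4 - 768γ^2 + 147456 - 147132 = 0, i.e. γ^4 - 768γ^2 + 324 = 0. So γ is a root of x^4 - 768x^2 + 324. This polynomial is irreducible over Q: it has no rational root (each ±√183 ± √201 is irrational), and any factorization into two quadratics over Q would force √(36783) ∈ Q (pairing opposite roots) or √183, √201 ∈ Q (other pairings), all impossible. Hence [Q(γ):Q] = 4 = [Q(√183, √201):Q], so Q(γ) = Q(√183, √201).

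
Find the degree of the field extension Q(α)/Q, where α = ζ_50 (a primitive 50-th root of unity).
[Q(α):Q] = 20

The minimal polynomial of ζ_50 over Q is the 50-th cyclotomic polynomial Φ_50(x), which is irreducible over Q and has degree φ(50) = 20. Hence [Q(α):Q] = φ(50) = 20.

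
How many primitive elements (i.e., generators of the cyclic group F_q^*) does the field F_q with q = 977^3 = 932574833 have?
There are φ(932574832) = 393120000 primitive elements

F_q^* is cyclic of order q - 1 = 932574832. A cyclic group of order m has exactly φ(m) generators. Here m = 932574832 = 2^4 · 7 · 61 · 136501, so the number of primitive elements is φ(932574832) = 393120000.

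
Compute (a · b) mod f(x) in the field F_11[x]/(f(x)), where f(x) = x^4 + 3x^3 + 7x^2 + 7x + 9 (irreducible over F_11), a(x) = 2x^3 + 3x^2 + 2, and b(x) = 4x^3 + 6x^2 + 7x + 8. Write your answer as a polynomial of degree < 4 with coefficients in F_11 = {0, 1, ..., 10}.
a · b ≡ 6x^3 + 6x + 1 (mod f(x))

Multiply in F_11[x]: a(x)·b(x) = (2x^3 + 3x^2 + 2)·(4x^3 + 6x^2 + 7x + 8) = 8x^6 + 2x^5 + 10x^4 + x^3 + 3x^2 + 3x + 5. This has degree ≥ 4, so divide by f(x) over F_11: 8x^6 + 2x^5 + 10x^4 + x^3 + 3x^2 + 3x + 5 = (8x^2 + 9)·(x^4 + 3x^3 + 7x^2 + 7x + 9) + (6x^3 + 6x + 1). Hence a·b ≡ 6x^3 + 6x + 1 (mod f). (F_11[x]/(f) is a field with 11^4 = 14641 elements since f is irreducible of degree 4.)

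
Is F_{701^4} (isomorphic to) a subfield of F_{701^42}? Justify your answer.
No: F_{701^4} is not a subfield of F_{701^42}

F_{p^m} embeds in F_{p^n} iff m | n. Here 4 ∤ 42 (since 42 = 10·4 + 2 with remainder 2 ≠ 0), so F_{701^4} is not a subfield of F_{701^42}. Equivalently: if it were, the tower law would give 4 = [F_{701^4}:F_701] dividing [F_{701^42}:F_701] = 42, contradiction.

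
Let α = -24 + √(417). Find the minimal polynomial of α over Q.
m_α(x) = x^2 + 48x + 159

From α + 24 = √(417), squaring gives (α + 24)^2 = 417, i.e. α^2 + 48α + 576 = 417, so α^2 + 48α + 159 = 0. The discriminant of x^2 + 48x + 159 is (48)^2 - 4·(159) = 2304 - 636 = 1668, and 4·(417) is not a perfect square in Q since 417 is squarefree and ≠ 1. Hence x^2 + 48x + 159 is irreducible over Q and is the minimal polynomial of α.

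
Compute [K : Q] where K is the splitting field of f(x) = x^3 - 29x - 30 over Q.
[K : Q] = 6

By the rational root test, any rational root of the monic integer polynomial f(x) = x^3 - 29x - 30 must be an integer dividing the constant term -30, i.e. one of ±{1, 2, 3, 5, 6, 10, 15, 30}. Evaluating: f(1) = -58, f(-1) = -2, f(2) = -80, f(-2) = 20, f(3) = -90, f(-3) = 30, f(5) = -50, f(-5) = -10, f(6) = 12, f(-6) = -72, f(10) = 680, f(-10) = -740, f(15) = 2910, f(-15) = -2970, f(30) = 26100, f(-30) = -26160; none is 0, so f has no rational root and is therefore irreducible over Q (a cubic with no linear factor over a field is irreducible). For an irreducible cubic, the Galois group is A_3 or S_3 according as the discriminant disc(f) = -4a^3 - 27b^2 = -4·(-29)^3 - 27·(-30)^2 = 73256 is or is not a square in Q. Here disc(f) = 73256 is not a perfect square in Q, so the Galois group of f over Q is not contained in A_3 and must be all of S_3. The splitting field has degree |S_3| = 6 over Q, so [K : Q] = 6.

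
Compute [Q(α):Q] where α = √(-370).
[Q(α):Q] = 2

[Q(α):Q] equals the degree of the minimal polynomial of α. Here α^2 = -370 and x^2 + 370 is irreducible (d = -370 is squarefree, ≠ 1, hence not a square), so deg(m_α) = 2. Thus [Q(α):Q] = 2.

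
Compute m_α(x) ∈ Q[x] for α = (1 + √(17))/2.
m_α(x) = x^2 - x - 4

From 2α - 1 = √(17), squaring gives (2α - 1)^2 = 17, i.e. 4α^2 - 4α + 1 = 17, so α^2 - α + (1 - 17)/4 = 0. Since 17 ≡ 1 (mod 4), (1 - 17)/4 = -4 ∈ Z. The polynomial x^2 - x - 4 has discriminant 1 - 4·(-4) = 17, which is not a perfect square in Q (d = 17 is squarefree and ≠ 1), so x^2 - x - 4 is irreducible over Q. It is the minimal polynomial of α.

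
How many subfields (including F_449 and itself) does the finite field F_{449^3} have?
F_{449^3} has 2 subfields

The subfields of F_{p^n} are exactly the fields F_{p^d} for d | n (each is the fixed field of the unique index-d subgroup of Gal(F_{p^n}/F_p) ≅ Z/nZ). The divisors of n = 3 are {1, 3}, giving 2 subfields: F_{449^1}, F_{449^3}.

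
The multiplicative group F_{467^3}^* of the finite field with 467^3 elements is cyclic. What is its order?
|F_{467^3}^*| = 101847562

F_{467^3} has 467^3 = 101847563 elements; its multiplicative group consists of all nonzero elements, so |F_{467^3}^*| = 101847563 - 1 = 101847562. (It is cyclic since any finite subgroup of the multiplicative group of a field is cyclic.)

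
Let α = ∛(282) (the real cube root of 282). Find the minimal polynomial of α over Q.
m_α(x) = x^3 - 282

α satisfies α^3 = 282, so x^3 - 282 annihilates α. By the rational root test, a rational root p/q (in lowest terms) of x^3 - 282 would satisfy p^3 = 282 q^3, forcing q = 1 and p^3 = 282; but 282 is not a perfect cube, contradiction. A monic cubic over Q with no rational root is irreducible (any nontrivial factorization would include a linear factor). Hence x^3 - 282 is the minimal polynomial of α, and in particular [Q(α):Q] = 3.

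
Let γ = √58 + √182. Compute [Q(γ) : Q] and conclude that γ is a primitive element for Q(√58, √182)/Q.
[Q(γ) : Q] = 4 (equivalently, Q(γ) = Q(√58, √182))

Obviously Q(γ) ⊆ Q(√58, √182), and [Q(√58, √182):Q] = 4 (since 58, 182 are distinct squarefree integers > 1 with 10556 not a perfect square). To show equality we compute the minimal polynomial of γ. From γ = √58 + √182: γ^2 = 58 + 2√(10556) + 182 = 240 + 2√(10556), so γ^2 - 240 = 2√(10556); squaring, (γ^2 - 240)^2 = 4·10556, i.e. γ^4 - 480γ^2 + 57600 - 42224 = 0, i.e. γ^4 - 480γ^2 + 15376 = 0. So γ is a root of x^4 - 480x^2 + 15376. This polynomial is irreducible over Q: it has no rational root (each ±√58 ± √182 is irrational), and any factorization into two quadratics over Q would force √(10556) ∈ Q (pairing opposite roots) or √58, √182 ∈ Q (other pairings), all impossible. Hence [Q(γ):Q] = 4 = [Q(√58, √182):Q], so Q(γ) = Q(√58, √182).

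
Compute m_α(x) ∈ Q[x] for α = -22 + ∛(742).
m_α(x) = x^3 + 66x^2 + 1452x + 9906

Set β = α + 22 = ∛(742), so β^3 = 742. Then (α + 22)^3 - 742 = 0, i.e. α is a root of g(x) = (x + 22)^3 - 742 = x^3 + 66x^2 + 1452x + 9906. Since g(x) = h(x + 22) where h(x) = x^3 - 742, and h is irreducible over Q (because 742 is not a perfect cube, so h has no rational root, and a monic cubic with no rational root is irreducible), g is also irreducible (irreducibility is preserved under the substitution x → x + 22). Hence m_α(x) = x^3 + 66x^2 + 1452x + 9906.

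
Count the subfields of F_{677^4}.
F_{677^4} has 3 subfields

The subfields of F_{p^n} are exactly the fields F_{p^d} for d | n (each is the fixed field of the unique index-d subgroup of Gal(F_{p^n}/F_p) ≅ Z/nZ). The divisors of n = 4 are {1, 2, 4}, giving 3 subfields: F_{677^1}, F_{677^2}, F_{677^4}.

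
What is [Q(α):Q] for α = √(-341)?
[Q(α):Q] = 2

[Q(α):Q] equals the degree of the minimal polynomial of α. Here α^2 = -341 and x^2 + 341 is irreducible (d = -341 is squarefree, ≠ 1, hence not a square), so deg(m_α) = 2. Thus [Q(α):Q] = 2.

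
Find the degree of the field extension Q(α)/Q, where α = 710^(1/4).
[Q(α):Q] = 4

α is a root of x^4 - 710. By Eisenstein's criterion at the prime p = 2 (which divides the constant term 710 but p^2 = 4 does not, since 710 is squarefree), x^4 - 710 is irreducible over Q. Hence [Q(α):Q] = 4.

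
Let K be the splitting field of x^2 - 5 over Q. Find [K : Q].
[K : Q] = 2

f(x) = x^2 - 5 factors as (x - √5)(x + √5). The splitting field is K = Q(√5). Since 5 is squarefree and > 1, it is not a perfect square, so x^2 - 5 is irreducible over Q and [Q(√5) : Q] = 2. Hence [K : Q] = 2.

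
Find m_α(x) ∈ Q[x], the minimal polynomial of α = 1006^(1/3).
m_α(x) = x^3 - 1006

α satisfies α^3 = 1006, so x^3 - 1006 annihilates α. By the rational root test, a rational root p/q (in lowest terms) of x^3 - 1006 would satisfy p^3 = 1006 q^3, forcing q = 1 and p^3 = 1006; but 1006 is not a perfect cube, contradiction. A monic cubic over Q with no rational root is irreducible (any nontrivial factorization would include a linear factor). Hence x^3 - 1006 is the minimal polynomial of α, and in particular [Q(α):Q] = 3.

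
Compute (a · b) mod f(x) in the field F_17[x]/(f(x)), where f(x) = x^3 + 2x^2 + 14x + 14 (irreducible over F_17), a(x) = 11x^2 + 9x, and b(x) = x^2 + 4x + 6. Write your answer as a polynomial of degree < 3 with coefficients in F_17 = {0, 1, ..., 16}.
a · b ≡ 5x^2 + 10x + 8 (mod f(x))

Multiply in F_17[x]: a(x)·b(x) = (11x^2 + 9x)·(x^2 + 4x + 6) = 11x^4 + 2x^3 + 3x. This has degree ≥ 3, so divide by f(x) over F_17: 11x^4 + 2x^3 + 3x = (11x + 14)·(x^3 + 2x^2 + 14x + 14) + (5x^2 + 10x + 8). Hence a·b ≡ 5x^2 + 10x + 8 (mod f). (F_17[x]/(f) is a field with 17^3 = 4913 elements since f is irreducible of degree 3.)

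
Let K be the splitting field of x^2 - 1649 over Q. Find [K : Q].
[K : Q] = 2

f(x) = x^2 - 1649 factors as (x - √1649)(x + √1649). The splitting field is K = Q(√1649). Since 1649 is squarefree and > 1, it is not a perfect square, so x^2 - 1649 is irreducible over Q and [Q(√1649) : Q] = 2. Hence [K : Q] = 2.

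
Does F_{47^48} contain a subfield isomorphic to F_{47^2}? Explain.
Yes: F_{47^2} is a subfield of F_{47^48}

F_{p^m} embeds in F_{p^n} iff m | n (since F_{p^n} is the splitting field of x^(p^n) - x, and F_{p^m} ⊂ F_{p^n} forces p^n to be a power of p^m, i.e. m | n; conversely if m | n then every root of x^(p^m) - x is a root of x^(p^n) - x). Here 2 | 48 (since 48 = 24·2), so F_{47^2} is a subfield of F_{47^48}, and [F_{47^48} : F_{47^2}] = 48/2 = 24.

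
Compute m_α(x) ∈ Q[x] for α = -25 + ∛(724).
m_α(x) = x^3 + 75x^2 + 1875x + 14901

Set β = α + 25 = ∛(724), so β^3 = 724. Then (α + 25)^3 - 724 = 0, i.e. α is a root of g(x) = (x + 25)^3 - 724 = x^3 + 75x^2 + 1875x + 14901. Since g(x) = h(x + 25) where h(x) = x^3 - 724, and h is irreducible over Q (because 724 is not a perfect cube, so h has no rational root, and a monic cubic with no rational root is irreducible), g is also irreducible (irreducibility is preserved under the substitution x → x + 25). Hence m_α(x) = x^3 + 75x^2 + 1875x + 14901.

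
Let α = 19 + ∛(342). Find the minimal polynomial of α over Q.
m_α(x) = x^3 - 57x^2 + 1083x - 7201

Set β = α - 19 = ∛(342), so β^3 = 342. Then (α - 19)^3 - 342 = 0, i.e. α is a root of g(x) = (x - 19)^3 - 342 = x^3 - 57x^2 + 1083x - 7201. Since g(x) = h(x - 19) where h(x) = x^3 - 342, and h is irreducible over Q (because 342 is not a perfect cube, so h has no rational root, and a monic cubic with no rational root is irreducible), g is also irreducible (irreducibility is preserved under the substitution x → x - 19). Hence m_α(x) = x^3 - 57x^2 + 1083x - 7201.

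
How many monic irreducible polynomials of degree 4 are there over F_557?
There are 24063532938 monic irreducible polynomials of degree 4 over F_557

Each element of F_{557^4} that lies in no proper subfield is a root of exactly one monic irreducible of degree 4 over F_557, and each such polynomial has 4 distinct roots in F_{557^4}. By Möbius inversion the count is N_557(4) = (1/4) Σ_{d|4} μ(4/d) · 557^d = (1/4)(μ(4)·557^1 + μ(2)·557^2 + μ(1)·557^4) = 96254131752/4 = 24063532938.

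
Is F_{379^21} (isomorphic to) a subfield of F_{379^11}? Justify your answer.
No: F_{379^21} is not a subfield of F_{379^11}

F_{p^m} embeds in F_{p^n} iff m | n. Here 21 ∤ 11 (since 11 = 0·21 + 11 with remainder 11 ≠ 0), so F_{379^21} is not a subfield of F_{379^11}. Equivalently: if it were, the tower law would give 21 = [F_{379^21}:F_379] dividing [F_{379^11}:F_379] = 11, contradiction.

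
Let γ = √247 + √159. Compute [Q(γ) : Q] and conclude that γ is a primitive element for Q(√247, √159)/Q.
[Q(γ) : Q] = 4 (equivalently, Q(γ) = Q(√247, √159))

Obviously Q(γ) ⊆ Q(√247, √159), and [Q(√247, √159):Q] = 4 (since 247, 159 are distinct squarefree integers > 1 with 39273 not a perfect square). To show equality we compute the minimal polynomial of γ. From γ = √247 + √159: γ^2 = 247 + 2√(39273) + 159 = 406 + 2√(39273), so γ^2 - 406 = 2√(39273); squaring, (γ^2 - 406)^2 = 4·39273, i.e. γ^4 - 812γ^2 + 164836 - 157092 = 0, i.e. γ^4 - 812γ^2 + 7744 = 0. So γ is a root of x^4 - 812x^2 + 7744. This polynomial is irreducible over Q: it has no rational root (each ±√247 ± √159 is irrational), and any factorization into two quadratics over Q would force √(39273) ∈ Q (pairing opposite roots) or √247, √159 ∈ Q (other pairings), all impossible. Hence [Q(γ):Q] = 4 = [Q(√247, √159):Q], so Q(γ) = Q(√247, √159).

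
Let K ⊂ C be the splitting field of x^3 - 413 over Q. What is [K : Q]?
[K : Q] = 6

The roots of x^3 - 413 are ∛413, ω∛413, ω^2∛413 where ω = e^(2πi/3) is a primitive cube root of unity, so K = Q(∛413, ω). Now [Q(∛413):Q] = 3 (since 413 is not a perfect cube, x^3 - 413 is irreducible) and [Q(ω):Q] = 2. Both 2 and 3 divide [K:Q], and [K:Q] ≤ 3·2 = 6, so [K:Q] = 6. (Equivalently: Q(∛413) ⊂ R but ω ∉ R, so [K : Q(∛413)] = 2.)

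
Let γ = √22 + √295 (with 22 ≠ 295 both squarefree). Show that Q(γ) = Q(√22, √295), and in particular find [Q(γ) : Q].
[Q(γ) : Q] = 4 (equivalently, Q(γ) = Q(√22, √295))

Obviously Q(γ) ⊆ Q(√22, √295), and [Q(√22, √295):Q] = 4 (since 22, 295 are distinct squarefree integers > 1 with 6490 not a perfect square). To show equality we compute the minimal polynomial of γ. From γ = √22 + √295: γ^2 = 22 + 2√(6490) + 295 = 317 + 2√(6490), so γ^2 - 317 = 2√(6490); squaring, (γ^2 - 317)^2 = 4·6490, i.e. γ^4 - 634γ^2 + 100489 - 25960 = 0, i.e. γ^4 - 634γ^2 + 74529 = 0. So γ is a root of x^4 - 634x^2 + 74529. This polynomial is irreducible over Q: it has no rational root (each ±√22 ± √295 is irrational), and any factorization into two quadratics over Q would force √(6490) ∈ Q (pairing opposite roots) or √22, √295 ∈ Q (other pairings), all impossible. Hence [Q(γ):Q] = 4 = [Q(√22, √295):Q], so Q(γ) = Q(√22, √295).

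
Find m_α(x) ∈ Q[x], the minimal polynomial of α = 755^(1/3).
m_α(x) = x^3 - 755

α satisfies α^3 = 755, so x^3 - 755 annihilates α. By the rational root test, a rational root p/q (in lowest terms) of x^3 - 755 would satisfy p^3 = 755 q^3, forcing q = 1 and p^3 = 755; but 755 is not a perfect cube, contradiction. A monic cubic over Q with no rational root is irreducible (any nontrivial factorization would include a linear factor). Hence x^3 - 755 is the minimal polynomial of α, and in particular [Q(α):Q] = 3.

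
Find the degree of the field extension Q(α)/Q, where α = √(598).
[Q(α):Q] = 2

[Q(α):Q] equals the degree of the minimal polynomial of α. Here α^2 = 598 and x^2 - 598 is irreducible (d = 598 is squarefree, ≠ 1, hence not a square), so deg(m_α) = 2. Thus [Q(α):Q] = 2.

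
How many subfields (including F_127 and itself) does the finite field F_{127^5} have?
F_{127^5} has 2 subfields

The subfields of F_{p^n} are exactly the fields F_{p^d} for d | n (each is the fixed field of the unique index-d subgroup of Gal(F_{p^n}/F_p) ≅ Z/nZ). The divisors of n = 5 are {1, 5}, giving 2 subfields: F_{127^1}, F_{127^5}.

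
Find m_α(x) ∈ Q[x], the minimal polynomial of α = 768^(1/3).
m_α(x) = x^3 - 768

α satisfies α^3 = 768, so x^3 - 768 annihilates α. By the rational root test, a rational root p/q (in lowest terms) of x^3 - 768 would satisfy p^3 = 768 q^3, forcing q = 1 and p^3 = 768; but 768 is not a perfect cube, contradiction. A monic cubic over Q with no rational root is irreducible (any nontrivial factorization would include a linear factor). Hence x^3 - 768 is the minimal polynomial of α, and in particular [Q(α):Q] = 3.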